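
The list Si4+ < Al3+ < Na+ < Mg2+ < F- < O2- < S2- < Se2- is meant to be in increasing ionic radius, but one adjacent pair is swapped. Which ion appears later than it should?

Mg2+

Check each adjacent pair. Na+ and Mg2+ are reversed: they are isoelectronic (10 e⁻) and Mg has more protons than Na (12 vs 11), making Mg2+ smaller. No other neighbouring pair contradicts the periodic trends, so Mg2+ is the ion listed too late.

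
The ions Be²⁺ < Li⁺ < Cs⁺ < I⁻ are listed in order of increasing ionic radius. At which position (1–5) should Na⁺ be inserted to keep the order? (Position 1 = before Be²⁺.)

3

Be²⁺ has 2 e⁻ (Z=4), Li⁺ has 2 e⁻ (Z=3), Na⁺ has 10 e⁻ (Z=11), Cs⁺ has 54 e⁻ (Z=55), I⁻ has 54 e⁻ (Z=53). Be²⁺ < Li⁺ (isoelectronic, higher Z=4 is smaller); Li⁺ < Na⁺ (same group, period 2 vs 3); Na⁺ < Cs⁺ (same group, 3 shells fewer); Cs⁺ < I⁻ (both 54 e⁻, Z=55>53).
The complete sequence is Be²⁺ < Li⁺ < Na⁺ < Cs⁺ < I⁻. Na⁺ sits at position 3.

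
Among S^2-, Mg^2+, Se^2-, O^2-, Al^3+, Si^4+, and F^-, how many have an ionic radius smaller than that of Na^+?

Si^4+ (Z=14, 10 e⁻), Al^3+ (Z=13, 10 e⁻), Mg^2+ (Z=12, 10 e⁻), Na^+ (Z=11, 10 e⁻), F^- (Z=9, 10 e⁻), O^2- (Z=8, 10 e⁻), S^2- (Z=16, 18 e⁻), Se^2- (Z=34, 36 e⁻). Si^4+ < Al^3+ (isoelectronic, higher Z=14 is smaller); Al^3+ < Mg^2+ (both 10 e⁻, Z=13>12); Mg^2+ < Na^+ (isoelectronic, higher Z=12 is smaller); Na^+ < F^- (isoelectronic, higher Z=11 is smaller); F^- < O^2- (isoelectronic, higher Z=9 is smaller); O^2- < S^2- (same group, 1 shell fewer); S^2- < Se^2- (same group, period 3 vs 4).
Ordering all of them (including Na^+) by radius gives Si^4+ < Al^3+ < Mg^2+ < Na^+ < F^- < O^2- < S^2- < Se^2-. That's 3.

3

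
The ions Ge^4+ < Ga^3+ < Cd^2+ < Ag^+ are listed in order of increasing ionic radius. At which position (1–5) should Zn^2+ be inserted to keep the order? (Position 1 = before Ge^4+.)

3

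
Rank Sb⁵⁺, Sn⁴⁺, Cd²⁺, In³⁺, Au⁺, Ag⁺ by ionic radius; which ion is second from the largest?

Ag⁺

Work out protons and electrons: Sb⁵⁺ (Z=51, 46 e⁻), Sn⁴⁺ (Z=50, 46 e⁻), In³⁺ (Z=49, 46 e⁻), Cd²⁺ (Z=48, 46 e⁻), Ag⁺ (Z=47, 46 e⁻), Au⁺ (Z=79, 78 e⁻). Sb⁵⁺ < Sn⁴⁺ (both 46 e⁻, Z=51>50); Sn⁴⁺ < In³⁺ (both 46 e⁻, Z=50>49); In³⁺ < Cd²⁺ (both 46 e⁻, Z=49>48); Cd²⁺ < Ag⁺ (both 46 e⁻, Z=48>47); Ag⁺ < Au⁺ (same group, 1 shell fewer).
Full ascending order: Sb⁵⁺ < Sn⁴⁺ < In³⁺ < Cd²⁺ < Ag⁺ < Au⁺. Counting from the largest, position 2 is Ag⁺.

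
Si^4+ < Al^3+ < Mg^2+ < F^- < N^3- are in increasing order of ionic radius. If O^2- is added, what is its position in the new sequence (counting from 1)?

Isoelectronic series (10 e⁻ each). Size is set by nuclear charge: more protons means a smaller ion. Si^4+ (Z=14), Al^3+ (Z=13), Mg^2+ (Z=12), F^- (Z=9), O^2- (Z=8), N^3- (Z=7).
With O^2- included the full order is Si^4+ < Al^3+ < Mg^2+ < F^- < O^2- < N^3-, so it takes position 5.

5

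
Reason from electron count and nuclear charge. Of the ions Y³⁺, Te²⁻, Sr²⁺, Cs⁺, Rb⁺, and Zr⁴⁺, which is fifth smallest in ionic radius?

Cs⁺

Electron counts and nuclear charges: Zr⁴⁺: 36 e⁻, Z=40, Y³⁺: 36 e⁻, Z=39, Sr²⁺: 36 e⁻, Z=38, Rb⁺: 36 e⁻, Z=37, Cs⁺: 54 e⁻, Z=55, Te²⁻: 54 e⁻, Z=52. Zr⁴⁺ < Y³⁺ (both 36 e⁻, Z=40>39); Y³⁺ < Sr²⁺ (both 36 e⁻, Z=39>38); Sr²⁺ < Rb⁺ (isoelectronic, higher Z=38 is smaller); Rb⁺ < Cs⁺ (same group, period 5 vs 6); Cs⁺ < Te²⁻ (isoelectronic, higher Z=55 is smaller).
Full ascending order: Zr⁴⁺ < Y³⁺ < Sr²⁺ < Rb⁺ < Cs⁺ < Te²⁻. Counting from the smallest, position 5 is Cs⁺.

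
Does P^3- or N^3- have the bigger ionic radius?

P^3-

These ions sit in one column with identical charge. Each step down the periodic table adds a principal shell, increasing the radius.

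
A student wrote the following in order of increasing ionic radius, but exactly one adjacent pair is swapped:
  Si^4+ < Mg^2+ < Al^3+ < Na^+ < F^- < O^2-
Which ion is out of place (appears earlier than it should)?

Scanning neighbour by neighbour, only Mg^2+/Al^3+ violates a trend: they are isoelectronic (10 e⁻) and Al has more protons than Mg (13 vs 12), making Al^3+ smaller. That makes Mg^2+ the one sitting a position early relative to where it belongs.

Mg^2+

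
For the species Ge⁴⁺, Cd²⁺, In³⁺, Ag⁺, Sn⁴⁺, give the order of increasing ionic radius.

Ge⁴⁺ < Sn⁴⁺ < In³⁺ < Cd²⁺ < Ag⁺

First list Z and electron count for each: Ge⁴⁺ (Z=32, 28 e⁻), Sn⁴⁺ (Z=50, 46 e⁻), In³⁺ (Z=49, 46 e⁻), Cd²⁺ (Z=48, 46 e⁻), Ag⁺ (Z=47, 46 e⁻). Ge⁴⁺ < Sn⁴⁺ (same group, period 4 vs 5); Sn⁴⁺ < In³⁺ (isoelectronic, higher Z=50 is smaller); In³⁺ < Cd²⁺ (both 46 e⁻, Z=49>48); Cd²⁺ < Ag⁺ (isoelectronic, higher Z=48 is smaller).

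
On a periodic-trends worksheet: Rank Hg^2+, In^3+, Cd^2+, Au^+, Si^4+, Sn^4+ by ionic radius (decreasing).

Au^+ > Hg^2+ > Cd^2+ > In^3+ > Sn^4+ > Si^4+

First list Z and electron count for each: Si^4+ has 10 e⁻ (Z=14), Sn^4+ has 46 e⁻ (Z=50), In^3+ has 46 e⁻ (Z=49), Cd^2+ has 46 e⁻ (Z=48), Hg^2+ has 78 e⁻ (Z=80), Au^+ has 78 e⁻ (Z=79). Si^4+ < Sn^4+ (same group, 2 shells fewer); Sn^4+ < In^3+ (isoelectronic, higher Z=50 is smaller); In^3+ < Cd^2+ (both 46 e⁻, Z=49>48); Cd^2+ < Hg^2+ (same group, 1 shell fewer); Hg^2+ < Au^+ (both 78 e⁻, Z=80>79).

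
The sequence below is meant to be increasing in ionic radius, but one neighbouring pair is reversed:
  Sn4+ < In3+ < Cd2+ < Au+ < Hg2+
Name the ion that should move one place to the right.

Au+

Compare adjacent ions: they are isoelectronic (78 e⁻) and Hg has more protons than Au (80 vs 79), making Hg2+ smaller — yet in this increasing list Au+ sits before Hg2+. Nothing else is reversed, so Au+ should move one place to the right.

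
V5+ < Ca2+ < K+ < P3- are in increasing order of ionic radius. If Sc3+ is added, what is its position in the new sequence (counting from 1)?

2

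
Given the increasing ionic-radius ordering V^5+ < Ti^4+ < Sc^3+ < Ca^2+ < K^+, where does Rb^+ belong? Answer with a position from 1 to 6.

6

Electron counts and nuclear charges: V^5+: 18 e⁻, Z=23, Ti^4+: 18 e⁻, Z=22, Sc^3+: 18 e⁻, Z=21, Ca^2+: 18 e⁻, Z=20, K^+: 18 e⁻, Z=19, Rb^+: 36 e⁻, Z=37. V^5+ < Ti^4+ (isoelectronic, higher Z=23 is smaller); Ti^4+ < Sc^3+ (isoelectronic, higher Z=22 is smaller); Sc^3+ < Ca^2+ (isoelectronic, higher Z=21 is smaller); Ca^2+ < K^+ (isoelectronic, higher Z=20 is smaller); K^+ < Rb^+ (same group, 1 shell fewer).
Merged order: V^5+ < Ti^4+ < Sc^3+ < Ca^2+ < K^+ < Rb^+ — Rb^+ is number 6.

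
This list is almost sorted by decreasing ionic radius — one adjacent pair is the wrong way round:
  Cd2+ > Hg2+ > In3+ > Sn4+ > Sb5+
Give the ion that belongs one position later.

Check each adjacent pair. Cd2+ and Hg2+ are reversed: Cd2+ and Hg2+ are in one column with the same charge; the lighter period-5 ion has one fewer shell and is smaller. No other neighbouring pair contradicts the periodic trends, so Cd2+ is the ion listed too early.

Cd2+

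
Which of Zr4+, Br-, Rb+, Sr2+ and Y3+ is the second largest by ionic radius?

Rb+

These species are isoelectronic with 36 electrons. The only difference is the number of protons: Zr4+ (Z=40), Y3+ (Z=39), Sr2+ (Z=38), Rb+ (Z=37), Br- (Z=35). The strongest nuclear pull (Zr4+) gives the smallest ion.
Ordering: Zr4+ < Y3+ < Sr2+ < Rb+ < Br-. The second largest is Rb+.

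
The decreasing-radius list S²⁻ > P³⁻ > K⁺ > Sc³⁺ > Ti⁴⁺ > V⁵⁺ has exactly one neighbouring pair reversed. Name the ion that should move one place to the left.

Scanning neighbour by neighbour, only S²⁻/P³⁻ violates a trend: S²⁻ and P³⁻ share 18 electrons; the higher nuclear charge on S (Z=16) contracts it more, so S²⁻ < P³⁻. That makes P³⁻ the one sitting a position late relative to where it belongs.

P³⁻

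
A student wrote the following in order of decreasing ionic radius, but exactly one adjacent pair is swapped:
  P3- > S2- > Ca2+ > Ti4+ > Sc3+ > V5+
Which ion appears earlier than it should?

Ti4+

Check each adjacent pair. Ti4+ and Sc3+ are reversed: both have 18 electrons but Z(Ti)=22 > Z(Sc)=21, so Ti4+ should be the smaller of the two. No other neighbouring pair contradicts the periodic trends, so Ti4+ is the ion listed too early.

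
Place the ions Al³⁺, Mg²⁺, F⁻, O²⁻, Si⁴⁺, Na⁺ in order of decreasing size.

Isoelectronic series (10 e⁻ each). Size is set by nuclear charge: more protons means a smaller ion. Si⁴⁺ (Z=14), Al³⁺ (Z=13), Mg²⁺ (Z=12), Na⁺ (Z=11), F⁻ (Z=9), O²⁻ (Z=8).

O²⁻ > F⁻ > Na⁺ > Mg²⁺ > Al³⁺ > Si⁴⁺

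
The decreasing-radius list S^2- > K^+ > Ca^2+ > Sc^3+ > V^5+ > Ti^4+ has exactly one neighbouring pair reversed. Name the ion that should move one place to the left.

Scanning neighbour by neighbour, only V^5+/Ti^4+ violates a trend: both have 18 electrons but Z(V)=23 > Z(Ti)=22, so V^5+ should be the smaller of the two. That makes Ti^4+ the one sitting a position late relative to where it belongs.

Ti^4+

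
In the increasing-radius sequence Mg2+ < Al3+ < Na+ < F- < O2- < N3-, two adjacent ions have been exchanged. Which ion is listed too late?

Al3+

Check each adjacent pair. Mg2+ and Al3+ are reversed: Al3+ and Mg2+ share 10 electrons; the higher nuclear charge on Al (Z=13) contracts it more, so Al3+ < Mg2+. No other neighbouring pair contradicts the periodic trends, so Al3+ is the ion listed too late.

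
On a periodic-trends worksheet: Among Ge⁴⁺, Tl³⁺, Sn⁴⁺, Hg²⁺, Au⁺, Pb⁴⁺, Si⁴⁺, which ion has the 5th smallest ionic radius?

Si⁴⁺ (Z=14, 10 e⁻), Ge⁴⁺ (Z=32, 28 e⁻), Sn⁴⁺ (Z=50, 46 e⁻), Pb⁴⁺ (Z=82, 78 e⁻), Tl³⁺ (Z=81, 78 e⁻), Hg²⁺ (Z=80, 78 e⁻), Au⁺ (Z=79, 78 e⁻). Si⁴⁺ < Ge⁴⁺ (same group, period 3 vs 4); Ge⁴⁺ < Sn⁴⁺ (same group, 1 shell fewer); Sn⁴⁺ < Pb⁴⁺ (same group, period 5 vs 6); Pb⁴⁺ < Tl³⁺ (both 78 e⁻, Z=82>81); Tl³⁺ < Hg²⁺ (both 78 e⁻, Z=81>80); Hg²⁺ < Au⁺ (both 78 e⁻, Z=80>79).
Full ascending order: Si⁴⁺ < Ge⁴⁺ < Sn⁴⁺ < Pb⁴⁺ < Tl³⁺ < Hg²⁺ < Au⁺. Counting from the smallest, position 5 is Tl³⁺.

Tl³⁺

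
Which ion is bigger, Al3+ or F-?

F-

Each ion has 10 electrons. The ranking follows nuclear charge in reverse — greater Z gives a smaller radius. Al3+ (Z=13), F- (Z=9).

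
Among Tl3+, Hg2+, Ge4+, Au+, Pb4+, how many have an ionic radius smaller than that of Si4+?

Tabulating Z and e⁻: Si4+ has 10 e⁻ (Z=14), Ge4+ has 28 e⁻ (Z=32), Pb4+ has 78 e⁻ (Z=82), Tl3+ has 78 e⁻ (Z=81), Hg2+ has 78 e⁻ (Z=80), Au+ has 78 e⁻ (Z=79). Si4+ < Ge4+ (same group, 1 shell fewer); Ge4+ < Pb4+ (same group, 2 shells fewer); Pb4+ < Tl3+ (both 78 e⁻, Z=82>81); Tl3+ < Hg2+ (both 78 e⁻, Z=81>80); Hg2+ < Au+ (both 78 e⁻, Z=80>79).
Overall: Si4+ < Ge4+ < Pb4+ < Tl3+ < Hg2+ < Au+. Si4+ has 0 below it and 5 above. So 0 are smaller.

0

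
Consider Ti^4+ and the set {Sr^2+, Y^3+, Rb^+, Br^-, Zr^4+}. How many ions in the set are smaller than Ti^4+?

0

Work out protons and electrons: Ti^4+: 18 e⁻, Z=22, Zr^4+: 36 e⁻, Z=40, Y^3+: 36 e⁻, Z=39, Sr^2+: 36 e⁻, Z=38, Rb^+: 36 e⁻, Z=37, Br^-: 36 e⁻, Z=35. Ti^4+ < Zr^4+ (same group, 1 shell fewer); Zr^4+ < Y^3+ (both 36 e⁻, Z=40>39); Y^3+ < Sr^2+ (both 36 e⁻, Z=39>38); Sr^2+ < Rb^+ (isoelectronic, higher Z=38 is smaller); Rb^+ < Br^- (both 36 e⁻, Z=37>35).
Overall: Ti^4+ < Zr^4+ < Y^3+ < Sr^2+ < Rb^+ < Br^-. Ti^4+ has 0 below it and 5 above. So 0 are smaller.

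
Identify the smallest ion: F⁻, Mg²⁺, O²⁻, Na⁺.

Isoelectronic series (10 e⁻ each). Size is set by nuclear charge: more protons means a smaller ion. Mg²⁺ (Z=12), Na⁺ (Z=11), F⁻ (Z=9), O²⁻ (Z=8).

Mg²⁺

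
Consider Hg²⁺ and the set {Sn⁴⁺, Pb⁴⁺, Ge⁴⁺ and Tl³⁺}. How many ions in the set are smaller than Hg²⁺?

Electron counts and nuclear charges: Ge⁴⁺: 28 e⁻, Z=32, Sn⁴⁺: 46 e⁻, Z=50, Pb⁴⁺: 78 e⁻, Z=82, Tl³⁺: 78 e⁻, Z=81, Hg²⁺: 78 e⁻, Z=80. Ge⁴⁺ < Sn⁴⁺ (same group, period 4 vs 5); Sn⁴⁺ < Pb⁴⁺ (same group, 1 shell fewer); Pb⁴⁺ < Tl³⁺ (both 78 e⁻, Z=82>81); Tl³⁺ < Hg²⁺ (both 78 e⁻, Z=81>80).
Placing each against Hg²⁺: smaller — Ge⁴⁺, Sn⁴⁺, Pb⁴⁺, Tl³⁺; larger — none. That's 4.

4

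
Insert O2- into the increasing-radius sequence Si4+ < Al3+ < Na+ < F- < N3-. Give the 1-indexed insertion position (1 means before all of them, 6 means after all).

All of these have 10 electrons (isoelectronic). With the same electron cloud, the ion with the most protons pulls it in tightest. Nuclear charges: Si4+ (Z=14), Al3+ (Z=13), Na+ (Z=11), F- (Z=9), O2- (Z=8), N3- (Z=7). Highest Z is smallest.
The complete sequence is Si4+ < Al3+ < Na+ < F- < O2- < N3-. O2- sits at position 5.

5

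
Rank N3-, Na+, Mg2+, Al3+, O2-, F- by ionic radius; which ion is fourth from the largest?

Na+

These species are isoelectronic with 10 electrons. The only difference is the number of protons: Al3+ (Z=13), Mg2+ (Z=12), Na+ (Z=11), F- (Z=9), O2- (Z=8), N3- (Z=7). The strongest nuclear pull (Al3+) gives the smallest ion.
Full ascending order: Al3+ < Mg2+ < Na+ < F- < O2- < N3-. Counting from the largest, position 4 is Na+.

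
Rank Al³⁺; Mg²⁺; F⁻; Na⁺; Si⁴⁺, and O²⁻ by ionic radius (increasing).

All of these have 10 electrons (isoelectronic). With the same electron cloud, the ion with the most protons pulls it in tightest. Nuclear charges: Si⁴⁺ (Z=14), Al³⁺ (Z=13), Mg²⁺ (Z=12), Na⁺ (Z=11), F⁻ (Z=9), O²⁻ (Z=8). Highest Z is smallest.

Si⁴⁺ < Al³⁺ < Mg²⁺ < Na⁺ < F⁻ < O²⁻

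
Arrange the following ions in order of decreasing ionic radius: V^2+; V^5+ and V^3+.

V^2+ > V^3+ > V^5+

Same element, different charge: the more highly charged cation has fewer electrons and a greater effective nuclear charge per electron, making V^5+ the smallest.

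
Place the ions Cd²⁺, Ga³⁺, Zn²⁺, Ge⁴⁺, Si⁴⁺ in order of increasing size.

Si⁴⁺ < Ge⁴⁺ < Ga³⁺ < Zn²⁺ < Cd²⁺

Si⁴⁺ has 10 e⁻ (Z=14), Ge⁴⁺ has 28 e⁻ (Z=32), Ga³⁺ has 28 e⁻ (Z=31), Zn²⁺ has 28 e⁻ (Z=30), Cd²⁺ has 46 e⁻ (Z=48). Si⁴⁺ < Ge⁴⁺ (same group, 1 shell fewer); Ge⁴⁺ < Ga³⁺ (both 28 e⁻, Z=32>31); Ga³⁺ < Zn²⁺ (both 28 e⁻, Z=31>30); Zn²⁺ < Cd²⁺ (same group, period 4 vs 5).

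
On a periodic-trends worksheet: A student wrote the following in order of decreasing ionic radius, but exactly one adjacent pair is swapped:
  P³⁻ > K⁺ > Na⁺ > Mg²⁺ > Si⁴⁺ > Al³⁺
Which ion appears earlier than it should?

Check each adjacent pair. Si⁴⁺ and Al³⁺ are reversed: both have 10 electrons but Z(Si)=14 > Z(Al)=13, so Si⁴⁺ should be the smaller of the two. No other neighbouring pair contradicts the periodic trends, so Si⁴⁺ is the ion listed too early.

Si⁴⁺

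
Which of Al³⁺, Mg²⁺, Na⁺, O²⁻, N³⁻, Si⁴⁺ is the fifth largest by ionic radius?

Al³⁺

All of these have 10 electrons (isoelectronic). With the same electron cloud, the ion with the most protons pulls it in tightest. Nuclear charges: Si⁴⁺ (Z=14), Al³⁺ (Z=13), Mg²⁺ (Z=12), Na⁺ (Z=11), O²⁻ (Z=8), N³⁻ (Z=7). Highest Z is smallest.
Full ascending order: Si⁴⁺ < Al³⁺ < Mg²⁺ < Na⁺ < O²⁻ < N³⁻. Counting from the largest, position 5 is Al³⁺.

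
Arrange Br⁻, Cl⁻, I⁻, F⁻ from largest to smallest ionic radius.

I⁻ > Br⁻ > Cl⁻ > F⁻

These ions sit in one column with identical charge. Each step down the periodic table adds a principal shell, increasing the radius.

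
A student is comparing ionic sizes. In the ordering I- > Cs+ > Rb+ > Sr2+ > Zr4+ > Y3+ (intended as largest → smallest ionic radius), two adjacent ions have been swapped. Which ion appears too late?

Compare adjacent ions: both have 36 electrons but Z(Zr)=40 > Z(Y)=39, so Zr4+ should be the smaller of the two — yet in this decreasing list Zr4+ sits before Y3+. Nothing else is reversed, so Y3+ should move one place to the left.

Y3+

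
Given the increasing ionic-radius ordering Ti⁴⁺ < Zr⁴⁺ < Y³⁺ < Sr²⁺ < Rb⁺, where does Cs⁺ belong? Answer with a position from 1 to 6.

Tabulating Z and e⁻: Ti⁴⁺: 18 e⁻, Z=22, Zr⁴⁺: 36 e⁻, Z=40, Y³⁺: 36 e⁻, Z=39, Sr²⁺: 36 e⁻, Z=38, Rb⁺: 36 e⁻, Z=37, Cs⁺: 54 e⁻, Z=55. Ti⁴⁺ < Zr⁴⁺ (same group, period 4 vs 5); Zr⁴⁺ < Y³⁺ (both 36 e⁻, Z=40>39); Y³⁺ < Sr²⁺ (isoelectronic, higher Z=39 is smaller); Sr²⁺ < Rb⁺ (isoelectronic, higher Z=38 is smaller); Rb⁺ < Cs⁺ (same group, period 5 vs 6).
The complete sequence is Ti⁴⁺ < Zr⁴⁺ < Y³⁺ < Sr²⁺ < Rb⁺ < Cs⁺. Cs⁺ sits at position 6.

6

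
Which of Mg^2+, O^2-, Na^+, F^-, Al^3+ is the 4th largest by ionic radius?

These species are isoelectronic with 10 electrons. The only difference is the number of protons: Al^3+ (Z=13), Mg^2+ (Z=12), Na^+ (Z=11), F^- (Z=9), O^2- (Z=8). The strongest nuclear pull (Al^3+) gives the smallest ion.
Ordering: Al^3+ < Mg^2+ < Na^+ < F^- < O^2-. The 4th largest is Mg^2+.

Mg^2+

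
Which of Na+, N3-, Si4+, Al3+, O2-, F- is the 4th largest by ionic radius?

Na+

All of these have 10 electrons (isoelectronic). With the same electron cloud, the ion with the most protons pulls it in tightest. Nuclear charges: Si4+ (Z=14), Al3+ (Z=13), Na+ (Z=11), F- (Z=9), O2- (Z=8), N3- (Z=7). Highest Z is smallest.
That gives Si4+ < Al3+ < Na+ < F- < O2- < N3-. From the largest end, number 4 is Na+.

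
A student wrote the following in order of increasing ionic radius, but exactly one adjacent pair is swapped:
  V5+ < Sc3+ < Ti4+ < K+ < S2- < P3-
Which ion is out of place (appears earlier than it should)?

Compare adjacent ions: both have 18 electrons but Z(Ti)=22 > Z(Sc)=21, so Ti4+ should be the smaller of the two — yet in this increasing list Sc3+ sits before Ti4+. Nothing else is reversed, so Sc3+ should move one place to the right.

Sc3+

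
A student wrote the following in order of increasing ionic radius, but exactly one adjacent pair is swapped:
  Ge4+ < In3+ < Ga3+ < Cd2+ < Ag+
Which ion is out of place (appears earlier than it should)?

In3+

Check each adjacent pair. In3+ and Ga3+ are reversed: both in group 13 with the same charge; Ga3+ (period 4) has the smaller radius. No other neighbouring pair contradicts the periodic trends, so In3+ is the ion listed too early.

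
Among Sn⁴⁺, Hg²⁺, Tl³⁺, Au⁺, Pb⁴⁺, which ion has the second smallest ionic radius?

Electron counts and nuclear charges: Sn⁴⁺: 46 e⁻, Z=50, Pb⁴⁺: 78 e⁻, Z=82, Tl³⁺: 78 e⁻, Z=81, Hg²⁺: 78 e⁻, Z=80, Au⁺: 78 e⁻, Z=79. Sn⁴⁺ < Pb⁴⁺ (same group, 1 shell fewer); Pb⁴⁺ < Tl³⁺ (both 78 e⁻, Z=82>81); Tl³⁺ < Hg²⁺ (isoelectronic, higher Z=81 is smaller); Hg²⁺ < Au⁺ (isoelectronic, higher Z=80 is smaller).
So the order is Sn⁴⁺ < Pb⁴⁺ < Tl³⁺ < Hg²⁺ < Au⁺; the 2nd-smallest ion is Pb⁴⁺.

Pb⁴⁺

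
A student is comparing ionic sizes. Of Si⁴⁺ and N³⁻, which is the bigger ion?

N³⁻

Each ion has 10 electrons. The ranking follows nuclear charge in reverse — greater Z gives a smaller radius. Si⁴⁺ (Z=14), N³⁻ (Z=7).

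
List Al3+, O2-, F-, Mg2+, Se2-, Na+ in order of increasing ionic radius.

First list Z and electron count for each: Al3+ (Z=13, 10 e⁻), Mg2+ (Z=12, 10 e⁻), Na+ (Z=11, 10 e⁻), F- (Z=9, 10 e⁻), O2- (Z=8, 10 e⁻), Se2- (Z=34, 36 e⁻). Al3+ < Mg2+ (both 10 e⁻, Z=13>12); Mg2+ < Na+ (both 10 e⁻, Z=12>11); Na+ < F- (both 10 e⁻, Z=11>9); F- < O2- (both 10 e⁻, Z=9>8); O2- < Se2- (same group, 2 shells fewer).

Al3+ < Mg2+ < Na+ < F- < O2- < Se2-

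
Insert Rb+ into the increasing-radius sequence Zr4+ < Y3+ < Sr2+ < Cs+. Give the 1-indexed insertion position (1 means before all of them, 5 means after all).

Tabulating Z and e⁻: Zr4+ (Z=40, 36 e⁻), Y3+ (Z=39, 36 e⁻), Sr2+ (Z=38, 36 e⁻), Rb+ (Z=37, 36 e⁻), Cs+ (Z=55, 54 e⁻). Zr4+ < Y3+ (isoelectronic, higher Z=40 is smaller); Y3+ < Sr2+ (both 36 e⁻, Z=39>38); Sr2+ < Rb+ (isoelectronic, higher Z=38 is smaller); Rb+ < Cs+ (same group, 1 shell fewer).
With Rb+ included the full order is Zr4+ < Y3+ < Sr2+ < Rb+ < Cs+, so it takes position 4.

4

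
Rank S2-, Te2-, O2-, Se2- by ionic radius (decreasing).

Te2- > Se2- > S2- > O2-

These ions sit in one column with identical charge. Each step down the periodic table adds a principal shell, increasing the radius.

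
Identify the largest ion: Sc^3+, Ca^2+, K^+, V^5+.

K^+

Isoelectronic series (18 e⁻ each). Size is set by nuclear charge: more protons means a smaller ion. V^5+ (Z=23), Sc^3+ (Z=21), Ca^2+ (Z=20), K^+ (Z=19).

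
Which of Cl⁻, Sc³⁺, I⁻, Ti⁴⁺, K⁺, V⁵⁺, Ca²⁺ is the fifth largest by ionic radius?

Sc³⁺

Work out protons and electrons: V⁵⁺: 18 e⁻, Z=23, Ti⁴⁺: 18 e⁻, Z=22, Sc³⁺: 18 e⁻, Z=21, Ca²⁺: 18 e⁻, Z=20, K⁺: 18 e⁻, Z=19, Cl⁻: 18 e⁻, Z=17, I⁻: 54 e⁻, Z=53. V⁵⁺ < Ti⁴⁺ (both 18 e⁻, Z=23>22); Ti⁴⁺ < Sc³⁺ (isoelectronic, higher Z=22 is smaller); Sc³⁺ < Ca²⁺ (both 18 e⁻, Z=21>20); Ca²⁺ < K⁺ (isoelectronic, higher Z=20 is smaller); K⁺ < Cl⁻ (both 18 e⁻, Z=19>17); Cl⁻ < I⁻ (same group, 2 shells fewer).
Ordering: V⁵⁺ < Ti⁴⁺ < Sc³⁺ < Ca²⁺ < K⁺ < Cl⁻ < I⁻. The fifth largest is Sc³⁺.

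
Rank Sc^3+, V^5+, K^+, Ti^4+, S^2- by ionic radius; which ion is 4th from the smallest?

K^+

Isoelectronic series (18 e⁻ each). Size is set by nuclear charge: more protons means a smaller ion. V^5+ (Z=23), Ti^4+ (Z=22), Sc^3+ (Z=21), K^+ (Z=19), S^2- (Z=16).
Full ascending order: V^5+ < Ti^4+ < Sc^3+ < K^+ < S^2-. Counting from the smallest, position 4 is K^+.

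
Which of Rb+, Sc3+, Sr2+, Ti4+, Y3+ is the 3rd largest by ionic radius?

Y3+

First list Z and electron count for each: Ti4+ has 18 e⁻ (Z=22), Sc3+ has 18 e⁻ (Z=21), Y3+ has 36 e⁻ (Z=39), Sr2+ has 36 e⁻ (Z=38), Rb+ has 36 e⁻ (Z=37). Ti4+ < Sc3+ (both 18 e⁻, Z=22>21); Sc3+ < Y3+ (same group, period 4 vs 5); Y3+ < Sr2+ (both 36 e⁻, Z=39>38); Sr2+ < Rb+ (isoelectronic, higher Z=38 is smaller).
That gives Ti4+ < Sc3+ < Y3+ < Sr2+ < Rb+. From the largest end, number 3 is Y3+.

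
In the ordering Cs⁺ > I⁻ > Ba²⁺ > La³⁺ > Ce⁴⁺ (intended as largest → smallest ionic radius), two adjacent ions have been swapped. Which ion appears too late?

I⁻

Check each adjacent pair. Cs⁺ and I⁻ are reversed: both have 54 electrons but Z(Cs)=55 > Z(I)=53, so Cs⁺ should be the smaller of the two. No other neighbouring pair contradicts the periodic trends, so I⁻ is the ion listed too late.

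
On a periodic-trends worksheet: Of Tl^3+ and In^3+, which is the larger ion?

Tl^3+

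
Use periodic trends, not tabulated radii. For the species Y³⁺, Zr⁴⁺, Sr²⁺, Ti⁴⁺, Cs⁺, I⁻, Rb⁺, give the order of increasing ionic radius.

Ti⁴⁺ (Z=22, 18 e⁻), Zr⁴⁺ (Z=40, 36 e⁻), Y³⁺ (Z=39, 36 e⁻), Sr²⁺ (Z=38, 36 e⁻), Rb⁺ (Z=37, 36 e⁻), Cs⁺ (Z=55, 54 e⁻), I⁻ (Z=53, 54 e⁻). Ti⁴⁺ < Zr⁴⁺ (same group, period 4 vs 5); Zr⁴⁺ < Y³⁺ (isoelectronic, higher Z=40 is smaller); Y³⁺ < Sr²⁺ (both 36 e⁻, Z=39>38); Sr²⁺ < Rb⁺ (isoelectronic, higher Z=38 is smaller); Rb⁺ < Cs⁺ (same group, 1 shell fewer); Cs⁺ < I⁻ (isoelectronic, higher Z=55 is smaller).

Ti⁴⁺ < Zr⁴⁺ < Y³⁺ < Sr²⁺ < Rb⁺ < Cs⁺ < I⁻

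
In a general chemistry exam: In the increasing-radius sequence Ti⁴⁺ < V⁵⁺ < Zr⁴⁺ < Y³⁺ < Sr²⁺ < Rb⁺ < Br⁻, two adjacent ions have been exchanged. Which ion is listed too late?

V⁵⁺

Check each adjacent pair. Ti⁴⁺ and V⁵⁺ are reversed: both have 18 electrons but Z(V)=23 > Z(Ti)=22, so V⁵⁺ should be the smaller of the two. No other neighbouring pair contradicts the periodic trends, so V⁵⁺ is the ion listed too late.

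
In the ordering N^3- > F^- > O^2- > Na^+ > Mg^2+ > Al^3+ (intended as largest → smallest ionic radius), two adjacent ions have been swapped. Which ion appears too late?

O^2-

The pair F^-, O^2- is the wrong way round — F^- and O^2- share 10 electrons; the higher nuclear charge on F (Z=9) contracts it more, so F^- < O^2-. All other adjacent pairs agree with periodic trends, so O^2- is the misplaced ion.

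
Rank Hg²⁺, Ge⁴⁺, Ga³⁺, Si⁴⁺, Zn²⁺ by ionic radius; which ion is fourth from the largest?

Ge⁴⁺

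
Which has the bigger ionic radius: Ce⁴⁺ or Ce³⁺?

For a single element, ionic radius drops as positive charge rises — Ce⁴⁺ < Ce³⁺.

Ce³⁺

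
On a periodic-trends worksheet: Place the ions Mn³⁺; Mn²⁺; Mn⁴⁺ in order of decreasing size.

Mn²⁺ > Mn³⁺ > Mn⁴⁺

Same element, different charge: the more highly charged cation has fewer electrons and a greater effective nuclear charge per electron, making Mn⁴⁺ the smallest.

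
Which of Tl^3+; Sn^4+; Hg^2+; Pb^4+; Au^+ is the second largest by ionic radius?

Work out protons and electrons: Sn^4+: 46 e⁻, Z=50, Pb^4+: 78 e⁻, Z=82, Tl^3+: 78 e⁻, Z=81, Hg^2+: 78 e⁻, Z=80, Au^+: 78 e⁻, Z=79. Sn^4+ < Pb^4+ (same group, 1 shell fewer); Pb^4+ < Tl^3+ (both 78 e⁻, Z=82>81); Tl^3+ < Hg^2+ (isoelectronic, higher Z=81 is smaller); Hg^2+ < Au^+ (isoelectronic, higher Z=80 is smaller).
Full ascending order: Sn^4+ < Pb^4+ < Tl^3+ < Hg^2+ < Au^+. Counting from the largest, position 2 is Hg^2+.

Hg^2+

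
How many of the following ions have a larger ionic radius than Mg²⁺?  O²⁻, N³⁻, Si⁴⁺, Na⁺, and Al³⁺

All of these have 10 electrons (isoelectronic). With the same electron cloud, the ion with the most protons pulls it in tightest. Nuclear charges: Si⁴⁺ (Z=14), Al³⁺ (Z=13), Mg²⁺ (Z=12), Na⁺ (Z=11), O²⁻ (Z=8), N³⁻ (Z=7). Highest Z is smallest.
Ordering all of them (including Mg²⁺) by radius gives Si⁴⁺ < Al³⁺ < Mg²⁺ < Na⁺ < O²⁻ < N³⁻. Count: 3.

3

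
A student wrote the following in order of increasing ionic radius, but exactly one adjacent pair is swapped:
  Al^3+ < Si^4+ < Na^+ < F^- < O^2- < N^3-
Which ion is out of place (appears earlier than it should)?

Check each adjacent pair. Al^3+ and Si^4+ are reversed: Si^4+ and Al^3+ share 10 electrons; the higher nuclear charge on Si (Z=14) contracts it more, so Si^4+ < Al^3+. No other neighbouring pair contradicts the periodic trends, so Al^3+ is the ion listed too early.

Al^3+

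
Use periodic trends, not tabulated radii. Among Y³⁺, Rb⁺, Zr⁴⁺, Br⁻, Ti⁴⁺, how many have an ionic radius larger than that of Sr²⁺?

2

Tabulating Z and e⁻: Ti⁴⁺ (Z=22, 18 e⁻), Zr⁴⁺ (Z=40, 36 e⁻), Y³⁺ (Z=39, 36 e⁻), Sr²⁺ (Z=38, 36 e⁻), Rb⁺ (Z=37, 36 e⁻), Br⁻ (Z=35, 36 e⁻). Ti⁴⁺ < Zr⁴⁺ (same group, period 4 vs 5); Zr⁴⁺ < Y³⁺ (isoelectronic, higher Z=40 is smaller); Y³⁺ < Sr²⁺ (isoelectronic, higher Z=39 is smaller); Sr²⁺ < Rb⁺ (isoelectronic, higher Z=38 is smaller); Rb⁺ < Br⁻ (both 36 e⁻, Z=37>35).
Overall: Ti⁴⁺ < Zr⁴⁺ < Y³⁺ < Sr²⁺ < Rb⁺ < Br⁻. Sr²⁺ has 3 below it and 2 above. Count: 2.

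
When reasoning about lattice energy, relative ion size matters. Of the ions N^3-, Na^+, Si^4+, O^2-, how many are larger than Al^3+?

3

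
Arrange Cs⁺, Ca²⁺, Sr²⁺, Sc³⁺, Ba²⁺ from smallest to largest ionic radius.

Tabulating Z and e⁻: Sc³⁺ has 18 e⁻ (Z=21), Ca²⁺ has 18 e⁻ (Z=20), Sr²⁺ has 36 e⁻ (Z=38), Ba²⁺ has 54 e⁻ (Z=56), Cs⁺ has 54 e⁻ (Z=55). Sc³⁺ < Ca²⁺ (isoelectronic, higher Z=21 is smaller); Ca²⁺ < Sr²⁺ (same group, period 4 vs 5); Sr²⁺ < Ba²⁺ (same group, period 5 vs 6); Ba²⁺ < Cs⁺ (both 54 e⁻, Z=56>55).

Sc³⁺ < Ca²⁺ < Sr²⁺ < Ba²⁺ < Cs⁺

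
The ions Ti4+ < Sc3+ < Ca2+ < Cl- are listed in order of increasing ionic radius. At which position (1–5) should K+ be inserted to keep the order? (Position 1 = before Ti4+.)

These species are isoelectronic with 18 electrons. The only difference is the number of protons: Ti4+ (Z=22), Sc3+ (Z=21), Ca2+ (Z=20), K+ (Z=19), Cl- (Z=17). The strongest nuclear pull (Ti4+) gives the smallest ion.
With K+ included the full order is Ti4+ < Sc3+ < Ca2+ < K+ < Cl-, so it takes position 4.

4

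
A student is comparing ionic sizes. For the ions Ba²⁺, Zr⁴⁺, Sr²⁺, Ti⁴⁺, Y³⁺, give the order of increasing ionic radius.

Ti⁴⁺ < Zr⁴⁺ < Y³⁺ < Sr²⁺ < Ba²⁺

First list Z and electron count for each: Ti⁴⁺ (Z=22, 18 e⁻), Zr⁴⁺ (Z=40, 36 e⁻), Y³⁺ (Z=39, 36 e⁻), Sr²⁺ (Z=38, 36 e⁻), Ba²⁺ (Z=56, 54 e⁻). Ti⁴⁺ < Zr⁴⁺ (same group, period 4 vs 5); Zr⁴⁺ < Y³⁺ (both 36 e⁻, Z=40>39); Y³⁺ < Sr²⁺ (isoelectronic, higher Z=39 is smaller); Sr²⁺ < Ba²⁺ (same group, period 5 vs 6).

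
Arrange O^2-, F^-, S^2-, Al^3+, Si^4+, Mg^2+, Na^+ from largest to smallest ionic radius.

S^2- > O^2- > F^- > Na^+ > Mg^2+ > Al^3+ > Si^4+

Tabulating Z and e⁻: Si^4+ has 10 e⁻ (Z=14), Al^3+ has 10 e⁻ (Z=13), Mg^2+ has 10 e⁻ (Z=12), Na^+ has 10 e⁻ (Z=11), F^- has 10 e⁻ (Z=9), O^2- has 10 e⁻ (Z=8), S^2- has 18 e⁻ (Z=16). Si^4+ < Al^3+ (isoelectronic, higher Z=14 is smaller); Al^3+ < Mg^2+ (isoelectronic, higher Z=13 is smaller); Mg^2+ < Na^+ (both 10 e⁻, Z=12>11); Na^+ < F^- (both 10 e⁻, Z=11>9); F^- < O^2- (isoelectronic, higher Z=9 is smaller); O^2- < S^2- (same group, period 2 vs 3).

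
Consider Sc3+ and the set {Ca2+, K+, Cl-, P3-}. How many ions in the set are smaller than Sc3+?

0

Isoelectronic series (18 e⁻ each). Size is set by nuclear charge: more protons means a smaller ion. Sc3+ (Z=21), Ca2+ (Z=20), K+ (Z=19), Cl- (Z=17), P3- (Z=15).
Relative to Sc3+, the ions that are smaller are none. Count: 0.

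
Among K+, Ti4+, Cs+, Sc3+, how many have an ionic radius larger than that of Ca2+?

Ti4+ (Z=22, 18 e⁻), Sc3+ (Z=21, 18 e⁻), Ca2+ (Z=20, 18 e⁻), K+ (Z=19, 18 e⁻), Cs+ (Z=55, 54 e⁻). Ti4+ < Sc3+ (both 18 e⁻, Z=22>21); Sc3+ < Ca2+ (both 18 e⁻, Z=21>20); Ca2+ < K+ (isoelectronic, higher Z=20 is smaller); K+ < Cs+ (same group, period 4 vs 6).
Overall: Ti4+ < Sc3+ < Ca2+ < K+ < Cs+. Ca2+ has 2 below it and 2 above. So 2 are larger.

2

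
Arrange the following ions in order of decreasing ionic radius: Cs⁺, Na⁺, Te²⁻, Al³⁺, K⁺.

First list Z and electron count for each: Al³⁺ has 10 e⁻ (Z=13), Na⁺ has 10 e⁻ (Z=11), K⁺ has 18 e⁻ (Z=19), Cs⁺ has 54 e⁻ (Z=55), Te²⁻ has 54 e⁻ (Z=52). Al³⁺ < Na⁺ (both 10 e⁻, Z=13>11); Na⁺ < K⁺ (same group, 1 shell fewer); K⁺ < Cs⁺ (same group, 2 shells fewer); Cs⁺ < Te²⁻ (isoelectronic, higher Z=55 is smaller).

Te²⁻ > Cs⁺ > K⁺ > Na⁺ > Al³⁺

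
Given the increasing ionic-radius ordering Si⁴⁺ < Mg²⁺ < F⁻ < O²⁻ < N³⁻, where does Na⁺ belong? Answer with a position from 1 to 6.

3

All of these have 10 electrons (isoelectronic). With the same electron cloud, the ion with the most protons pulls it in tightest. Nuclear charges: Si⁴⁺ (Z=14), Mg²⁺ (Z=12), Na⁺ (Z=11), F⁻ (Z=9), O²⁻ (Z=8), N³⁻ (Z=7). Highest Z is smallest.
The complete sequence is Si⁴⁺ < Mg²⁺ < Na⁺ < F⁻ < O²⁻ < N³⁻. Na⁺ sits at position 3.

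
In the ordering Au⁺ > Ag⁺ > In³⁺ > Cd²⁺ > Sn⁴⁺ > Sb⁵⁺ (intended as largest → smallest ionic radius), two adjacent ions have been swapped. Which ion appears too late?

Cd²⁺

Scanning neighbour by neighbour, only In³⁺/Cd²⁺ violates a trend: both have 46 electrons but Z(In)=49 > Z(Cd)=48, so In³⁺ should be the smaller of the two. That makes Cd²⁺ the one sitting a position late relative to where it belongs.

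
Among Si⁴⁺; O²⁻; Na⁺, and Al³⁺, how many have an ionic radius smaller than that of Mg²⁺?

These species are isoelectronic with 10 electrons. The only difference is the number of protons: Si⁴⁺ (Z=14), Al³⁺ (Z=13), Mg²⁺ (Z=12), Na⁺ (Z=11), O²⁻ (Z=8). The strongest nuclear pull (Si⁴⁺) gives the smallest ion.
Placing each against Mg²⁺: smaller — Si⁴⁺, Al³⁺; larger — Na⁺, O²⁻. Count: 2.

2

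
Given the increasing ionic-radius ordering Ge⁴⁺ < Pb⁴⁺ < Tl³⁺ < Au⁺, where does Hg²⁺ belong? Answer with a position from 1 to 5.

4

Work out protons and electrons: Ge⁴⁺ (Z=32, 28 e⁻), Pb⁴⁺ (Z=82, 78 e⁻), Tl³⁺ (Z=81, 78 e⁻), Hg²⁺ (Z=80, 78 e⁻), Au⁺ (Z=79, 78 e⁻). Ge⁴⁺ < Pb⁴⁺ (same group, period 4 vs 6); Pb⁴⁺ < Tl³⁺ (isoelectronic, higher Z=82 is smaller); Tl³⁺ < Hg²⁺ (both 78 e⁻, Z=81>80); Hg²⁺ < Au⁺ (both 78 e⁻, Z=80>79).
The complete sequence is Ge⁴⁺ < Pb⁴⁺ < Tl³⁺ < Hg²⁺ < Au⁺. Hg²⁺ sits at position 4.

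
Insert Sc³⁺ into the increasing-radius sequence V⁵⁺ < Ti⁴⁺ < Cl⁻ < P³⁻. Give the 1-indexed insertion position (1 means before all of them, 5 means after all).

3

Isoelectronic series (18 e⁻ each). Size is set by nuclear charge: more protons means a smaller ion. V⁵⁺ (Z=23), Ti⁴⁺ (Z=22), Sc³⁺ (Z=21), Cl⁻ (Z=17), P³⁻ (Z=15).
Merged order: V⁵⁺ < Ti⁴⁺ < Sc³⁺ < Cl⁻ < P³⁻ — Sc³⁺ is number 3.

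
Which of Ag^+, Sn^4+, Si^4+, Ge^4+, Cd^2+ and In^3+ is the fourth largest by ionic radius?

Sn^4+

Electron counts and nuclear charges: Si^4+ (Z=14, 10 e⁻), Ge^4+ (Z=32, 28 e⁻), Sn^4+ (Z=50, 46 e⁻), In^3+ (Z=49, 46 e⁻), Cd^2+ (Z=48, 46 e⁻), Ag^+ (Z=47, 46 e⁻). Si^4+ < Ge^4+ (same group, 1 shell fewer); Ge^4+ < Sn^4+ (same group, 1 shell fewer); Sn^4+ < In^3+ (isoelectronic, higher Z=50 is smaller); In^3+ < Cd^2+ (isoelectronic, higher Z=49 is smaller); Cd^2+ < Ag^+ (isoelectronic, higher Z=48 is smaller).
That gives Si^4+ < Ge^4+ < Sn^4+ < In^3+ < Cd^2+ < Ag^+. From the largest end, number 4 is Sn^4+.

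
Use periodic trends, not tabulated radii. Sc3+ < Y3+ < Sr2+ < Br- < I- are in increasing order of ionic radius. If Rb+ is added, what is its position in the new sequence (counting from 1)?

Sc3+ (Z=21, 18 e⁻), Y3+ (Z=39, 36 e⁻), Sr2+ (Z=38, 36 e⁻), Rb+ (Z=37, 36 e⁻), Br- (Z=35, 36 e⁻), I- (Z=53, 54 e⁻). Sc3+ < Y3+ (same group, period 4 vs 5); Y3+ < Sr2+ (both 36 e⁻, Z=39>38); Sr2+ < Rb+ (both 36 e⁻, Z=38>37); Rb+ < Br- (isoelectronic, higher Z=37 is smaller); Br- < I- (same group, period 4 vs 5).
With Rb+ included the full order is Sc3+ < Y3+ < Sr2+ < Rb+ < Br- < I-, so it takes position 4.

4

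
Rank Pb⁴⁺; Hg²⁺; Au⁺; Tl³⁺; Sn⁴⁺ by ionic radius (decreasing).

Au⁺ > Hg²⁺ > Tl³⁺ > Pb⁴⁺ > Sn⁴⁺

Tabulating Z and e⁻: Sn⁴⁺ (Z=50, 46 e⁻), Pb⁴⁺ (Z=82, 78 e⁻), Tl³⁺ (Z=81, 78 e⁻), Hg²⁺ (Z=80, 78 e⁻), Au⁺ (Z=79, 78 e⁻). Sn⁴⁺ < Pb⁴⁺ (same group, period 5 vs 6); Pb⁴⁺ < Tl³⁺ (both 78 e⁻, Z=82>81); Tl³⁺ < Hg²⁺ (both 78 e⁻, Z=81>80); Hg²⁺ < Au⁺ (both 78 e⁻, Z=80>79).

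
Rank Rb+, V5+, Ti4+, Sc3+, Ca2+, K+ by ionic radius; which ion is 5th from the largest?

Tabulating Z and e⁻: V5+ has 18 e⁻ (Z=23), Ti4+ has 18 e⁻ (Z=22), Sc3+ has 18 e⁻ (Z=21), Ca2+ has 18 e⁻ (Z=20), K+ has 18 e⁻ (Z=19), Rb+ has 36 e⁻ (Z=37). V5+ < Ti4+ (both 18 e⁻, Z=23>22); Ti4+ < Sc3+ (isoelectronic, higher Z=22 is smaller); Sc3+ < Ca2+ (isoelectronic, higher Z=21 is smaller); Ca2+ < K+ (both 18 e⁻, Z=20>19); K+ < Rb+ (same group, 1 shell fewer).
That gives V5+ < Ti4+ < Sc3+ < Ca2+ < K+ < Rb+. From the largest end, number 5 is Ti4+.

Ti4+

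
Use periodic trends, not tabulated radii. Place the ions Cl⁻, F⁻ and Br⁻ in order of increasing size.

F⁻ < Cl⁻ < Br⁻

These ions sit in one column with identical charge. Each step down the periodic table adds a principal shell, increasing the radius.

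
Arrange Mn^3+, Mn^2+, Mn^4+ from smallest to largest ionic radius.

Mn^4+ < Mn^3+ < Mn^2+

These are all Mn ions. Removing more electrons (higher positive charge) pulls the remaining electrons in closer, so Mn^4+ is smallest and Mn^2+ is largest.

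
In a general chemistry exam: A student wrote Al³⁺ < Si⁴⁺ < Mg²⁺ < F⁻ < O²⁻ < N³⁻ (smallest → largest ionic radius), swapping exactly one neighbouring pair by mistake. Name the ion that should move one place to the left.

Check each adjacent pair. Al³⁺ and Si⁴⁺ are reversed: they are isoelectronic (10 e⁻) and Si has more protons than Al (14 vs 13), making Si⁴⁺ smaller. No other neighbouring pair contradicts the periodic trends, so Si⁴⁺ is the ion listed too late.

Si⁴⁺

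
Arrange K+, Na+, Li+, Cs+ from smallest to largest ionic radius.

These ions sit in one column with identical charge. Each step down the periodic table adds a principal shell, increasing the radius.

Li+ < Na+ < K+ < Cs+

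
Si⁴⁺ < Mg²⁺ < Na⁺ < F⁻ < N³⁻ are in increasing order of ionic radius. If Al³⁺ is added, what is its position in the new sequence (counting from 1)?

All of these have 10 electrons (isoelectronic). With the same electron cloud, the ion with the most protons pulls it in tightest. Nuclear charges: Si⁴⁺ (Z=14), Al³⁺ (Z=13), Mg²⁺ (Z=12), Na⁺ (Z=11), F⁻ (Z=9), N³⁻ (Z=7). Highest Z is smallest.
The complete sequence is Si⁴⁺ < Al³⁺ < Mg²⁺ < Na⁺ < F⁻ < N³⁻. Al³⁺ sits at position 2.

2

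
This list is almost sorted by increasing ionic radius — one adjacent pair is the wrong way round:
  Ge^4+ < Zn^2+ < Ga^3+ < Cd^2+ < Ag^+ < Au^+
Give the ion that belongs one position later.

Zn^2+

Check each adjacent pair. Zn^2+ and Ga^3+ are reversed: both have 28 electrons but Z(Ga)=31 > Z(Zn)=30, so Ga^3+ should be the smaller of the two. No other neighbouring pair contradicts the periodic trends, so Zn^2+ is the ion listed too early.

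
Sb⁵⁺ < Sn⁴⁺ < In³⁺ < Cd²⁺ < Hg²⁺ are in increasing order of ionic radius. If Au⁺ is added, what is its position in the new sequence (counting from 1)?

Tabulating Z and e⁻: Sb⁵⁺: 46 e⁻, Z=51, Sn⁴⁺: 46 e⁻, Z=50, In³⁺: 46 e⁻, Z=49, Cd²⁺: 46 e⁻, Z=48, Hg²⁺: 78 e⁻, Z=80, Au⁺: 78 e⁻, Z=79. Sb⁵⁺ < Sn⁴⁺ (isoelectronic, higher Z=51 is smaller); Sn⁴⁺ < In³⁺ (both 46 e⁻, Z=50>49); In³⁺ < Cd²⁺ (isoelectronic, higher Z=49 is smaller); Cd²⁺ < Hg²⁺ (same group, 1 shell fewer); Hg²⁺ < Au⁺ (both 78 e⁻, Z=80>79).
Merged order: Sb⁵⁺ < Sn⁴⁺ < In³⁺ < Cd²⁺ < Hg²⁺ < Au⁺ — Au⁺ is number 6.

6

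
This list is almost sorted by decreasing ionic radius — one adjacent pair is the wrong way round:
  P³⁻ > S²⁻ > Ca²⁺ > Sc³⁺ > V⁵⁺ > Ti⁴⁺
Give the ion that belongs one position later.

V⁵⁺

Check each adjacent pair. V⁵⁺ and Ti⁴⁺ are reversed: they are isoelectronic (18 e⁻) and V has more protons than Ti (23 vs 22), making V⁵⁺ smaller. No other neighbouring pair contradicts the periodic trends, so V⁵⁺ is the ion listed too early.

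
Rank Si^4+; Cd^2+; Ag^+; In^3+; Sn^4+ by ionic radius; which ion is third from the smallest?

In^3+

Si^4+ (Z=14, 10 e⁻), Sn^4+ (Z=50, 46 e⁻), In^3+ (Z=49, 46 e⁻), Cd^2+ (Z=48, 46 e⁻), Ag^+ (Z=47, 46 e⁻). Si^4+ < Sn^4+ (same group, period 3 vs 5); Sn^4+ < In^3+ (isoelectronic, higher Z=50 is smaller); In^3+ < Cd^2+ (isoelectronic, higher Z=49 is smaller); Cd^2+ < Ag^+ (isoelectronic, higher Z=48 is smaller).
So the order is Si^4+ < Sn^4+ < In^3+ < Cd^2+ < Ag^+; the 3rd-smallest ion is In^3+.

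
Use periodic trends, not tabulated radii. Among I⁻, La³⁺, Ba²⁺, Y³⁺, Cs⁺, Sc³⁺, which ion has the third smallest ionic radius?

La³⁺

Electron counts and nuclear charges: Sc³⁺ has 18 e⁻ (Z=21), Y³⁺ has 36 e⁻ (Z=39), La³⁺ has 54 e⁻ (Z=57), Ba²⁺ has 54 e⁻ (Z=56), Cs⁺ has 54 e⁻ (Z=55), I⁻ has 54 e⁻ (Z=53). Sc³⁺ < Y³⁺ (same group, period 4 vs 5); Y³⁺ < La³⁺ (same group, period 5 vs 6); La³⁺ < Ba²⁺ (isoelectronic, higher Z=57 is smaller); Ba²⁺ < Cs⁺ (both 54 e⁻, Z=56>55); Cs⁺ < I⁻ (isoelectronic, higher Z=55 is smaller).
Ordering: Sc³⁺ < Y³⁺ < La³⁺ < Ba²⁺ < Cs⁺ < I⁻. The third smallest is La³⁺.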